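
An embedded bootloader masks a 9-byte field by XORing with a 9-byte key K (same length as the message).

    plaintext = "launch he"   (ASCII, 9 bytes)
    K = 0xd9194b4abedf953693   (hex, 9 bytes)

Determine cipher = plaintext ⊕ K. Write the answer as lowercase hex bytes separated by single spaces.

b5 78 3e 24 dd b7 b5 5e f6

6c ^ d9 = b5
61 ^ 19 = 78
75 ^ 4b = 3e
6e ^ 4a = 24
63 ^ be = dd
68 ^ df = b7
20 ^ 95 = b5
68 ^ 36 = 5e
65 ^ 93 = f6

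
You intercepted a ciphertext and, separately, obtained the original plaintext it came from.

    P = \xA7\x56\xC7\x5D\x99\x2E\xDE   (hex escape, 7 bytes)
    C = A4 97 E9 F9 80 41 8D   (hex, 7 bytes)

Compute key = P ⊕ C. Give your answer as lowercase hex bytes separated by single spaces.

03 c1 2e a4 19 6f 53

Since C = P ⊕ key, XORing both sides with P gives key = P ⊕ C.
byte 0: 167 xor 164 =   3
byte 1:  86 xor 151 = 193
byte 2: 199 xor 233 =  46
byte 3:  93 xor 249 = 164
byte 4: 153 xor 128 =  25
byte 5:  46 xor  65 = 111
byte 6: 222 xor 141 =  83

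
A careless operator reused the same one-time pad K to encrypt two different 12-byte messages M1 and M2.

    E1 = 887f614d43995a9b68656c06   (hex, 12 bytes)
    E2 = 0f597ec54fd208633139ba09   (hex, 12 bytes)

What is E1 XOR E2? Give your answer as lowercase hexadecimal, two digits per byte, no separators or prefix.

E1 ⊕ E2 = (M1 ⊕ K) ⊕ (M2 ⊕ K) = M1 ⊕ M2 — the shared key cancels under XOR.
88 XOR 0f = 87
7f XOR 59 = 26
61 XOR 7e = 1f
4d XOR c5 = 88
43 XOR 4f = 0c
99 XOR d2 = 4b
5a XOR 08 = 52
9b XOR 63 = f8
68 XOR 31 = 59
65 XOR 39 = 5c
6c XOR ba = d6
06 XOR 09 = 0f

87261f880c4b52f8595cd60f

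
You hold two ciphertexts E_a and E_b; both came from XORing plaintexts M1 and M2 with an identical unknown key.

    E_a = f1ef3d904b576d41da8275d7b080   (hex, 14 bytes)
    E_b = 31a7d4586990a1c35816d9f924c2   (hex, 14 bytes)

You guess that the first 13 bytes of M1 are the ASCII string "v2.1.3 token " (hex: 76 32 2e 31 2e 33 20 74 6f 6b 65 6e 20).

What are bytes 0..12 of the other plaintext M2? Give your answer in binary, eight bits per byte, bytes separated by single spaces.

10110110 01111010 11000111 11111001 00001100 11110100 11101100 11110110 11101101 11111111 11001001 01000000 10110100

First, E_a ⊕ E_b = (M1 ⊕ K) ⊕ (M2 ⊕ K) = M1 ⊕ M2, so the key drops out. Then M2 = (M1 ⊕ M2) ⊕ M1 over the first 13 bytes.
byte 0: (f1 ^ 31) ^ 76 = c0 ^ 76 = b6
byte 1: (ef ^ a7) ^ 32 = 48 ^ 32 = 7a
byte 2: (3d ^ d4) ^ 2e = e9 ^ 2e = c7
byte 3: (90 ^ 58) ^ 31 = c8 ^ 31 = f9
byte 4: (4b ^ 69) ^ 2e = 22 ^ 2e = 0c
byte 5: (57 ^ 90) ^ 33 = c7 ^ 33 = f4
byte 6: (6d ^ a1) ^ 20 = cc ^ 20 = ec
byte 7: (41 ^ c3) ^ 74 = 82 ^ 74 = f6
byte 8: (da ^ 58) ^ 6f = 82 ^ 6f = ed
byte 9: (82 ^ 16) ^ 6b = 94 ^ 6b = ff
byte 10: (75 ^ d9) ^ 65 = ac ^ 65 = c9
byte 11: (d7 ^ f9) ^ 6e = 2e ^ 6e = 40
byte 12: (b0 ^ 24) ^ 20 = 94 ^ 20 = b4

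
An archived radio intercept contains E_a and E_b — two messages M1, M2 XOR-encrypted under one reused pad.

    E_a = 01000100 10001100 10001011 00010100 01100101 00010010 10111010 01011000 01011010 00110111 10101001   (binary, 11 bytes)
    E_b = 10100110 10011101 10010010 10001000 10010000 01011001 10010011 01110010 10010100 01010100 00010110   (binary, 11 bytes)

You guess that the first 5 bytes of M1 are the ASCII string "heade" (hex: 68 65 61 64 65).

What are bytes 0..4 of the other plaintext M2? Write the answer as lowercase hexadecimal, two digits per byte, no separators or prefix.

First, E_a ⊕ E_b = (M1 ⊕ K) ⊕ (M2 ⊕ K) = M1 ⊕ M2, so the key drops out. Then M2 = (M1 ⊕ M2) ⊕ M1 over the first 5 bytes.
byte 0: (44 XOR a6) XOR 68 = e2 XOR 68 = 8a
byte 1: (8c XOR 9d) XOR 65 = 11 XOR 65 = 74
byte 2: (8b XOR 92) XOR 61 = 19 XOR 61 = 78
byte 3: (14 XOR 88) XOR 64 = 9c XOR 64 = f8
byte 4: (65 XOR 90) XOR 65 = f5 XOR 65 = 90

8a7478f890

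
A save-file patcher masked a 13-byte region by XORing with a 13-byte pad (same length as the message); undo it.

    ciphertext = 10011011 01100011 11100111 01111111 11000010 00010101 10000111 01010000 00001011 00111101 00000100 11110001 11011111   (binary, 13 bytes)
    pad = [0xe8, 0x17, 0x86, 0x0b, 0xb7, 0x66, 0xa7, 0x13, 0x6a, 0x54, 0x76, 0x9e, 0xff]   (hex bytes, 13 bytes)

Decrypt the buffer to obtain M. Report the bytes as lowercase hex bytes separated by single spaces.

XOR is its own inverse, so applying the key byte-wise gives the result directly.
155 xor 232 = 115
 99 xor  23 = 116
231 xor 134 =  97
127 xor  11 = 116
194 xor 183 = 117
 21 xor 102 = 115
135 xor 167 =  32
 80 xor  19 =  67
 11 xor 106 =  97
 61 xor  84 = 105
  4 xor 118 = 114
241 xor 158 = 111
223 xor 255 =  32

73 74 61 74 75 73 20 43 61 69 72 6f 20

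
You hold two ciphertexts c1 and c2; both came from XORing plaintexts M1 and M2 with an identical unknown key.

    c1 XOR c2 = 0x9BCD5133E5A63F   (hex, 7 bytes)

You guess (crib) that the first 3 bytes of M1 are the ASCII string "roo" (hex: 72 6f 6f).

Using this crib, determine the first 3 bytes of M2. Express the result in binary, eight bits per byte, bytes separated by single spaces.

11101001 10100010 00111110

Since c1 ⊕ c2 = M1 ⊕ M2, XORing with the guessed M1 bytes yields the corresponding M2 bytes: M2 = (c1 ⊕ c2) ⊕ M1.
9b xor 72 = e9
cd xor 6f = a2
51 xor 6f = 3e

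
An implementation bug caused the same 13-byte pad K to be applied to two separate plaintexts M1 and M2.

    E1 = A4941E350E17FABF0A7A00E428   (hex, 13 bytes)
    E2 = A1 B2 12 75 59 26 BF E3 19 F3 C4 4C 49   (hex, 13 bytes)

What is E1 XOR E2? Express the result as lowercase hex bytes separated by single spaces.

05 26 0c 40 57 31 45 5c 13 89 c4 a8 61

E1 ⊕ E2 = (M1 ⊕ K) ⊕ (M2 ⊕ K) = M1 ⊕ M2 — the shared key cancels under XOR.
10100100 ^ 10100001 = 00000101
10010100 ^ 10110010 = 00100110
00011110 ^ 00010010 = 00001100
00110101 ^ 01110101 = 01000000
00001110 ^ 01011001 = 01010111
00010111 ^ 00100110 = 00110001
11111010 ^ 10111111 = 01000101
10111111 ^ 11100011 = 01011100
00001010 ^ 00011001 = 00010011
01111010 ^ 11110011 = 10001001
00000000 ^ 11000100 = 11000100
11100100 ^ 01001100 = 10101000
00101000 ^ 01001001 = 01100001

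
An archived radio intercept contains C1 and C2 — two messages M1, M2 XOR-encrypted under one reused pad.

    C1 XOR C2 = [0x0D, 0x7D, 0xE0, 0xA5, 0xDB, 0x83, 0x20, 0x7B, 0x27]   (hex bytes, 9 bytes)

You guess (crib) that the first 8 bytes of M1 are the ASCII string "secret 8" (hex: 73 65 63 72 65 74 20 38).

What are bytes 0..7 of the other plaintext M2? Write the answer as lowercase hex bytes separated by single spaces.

7e 18 83 d7 be f7 00 43

Since C1 ⊕ C2 = M1 ⊕ M2, XORing with the guessed M1 bytes yields the corresponding M2 bytes: M2 = (C1 ⊕ C2) ⊕ M1.
0d ^ 73 = 7e
7d ^ 65 = 18
e0 ^ 63 = 83
a5 ^ 72 = d7
db ^ 65 = be
83 ^ 74 = f7
20 ^ 20 = 00
7b ^ 38 = 43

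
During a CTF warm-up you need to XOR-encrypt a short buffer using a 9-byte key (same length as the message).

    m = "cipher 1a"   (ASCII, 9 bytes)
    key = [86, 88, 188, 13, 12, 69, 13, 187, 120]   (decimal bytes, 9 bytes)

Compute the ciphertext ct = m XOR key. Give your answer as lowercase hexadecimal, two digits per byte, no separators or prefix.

3531cc6569372d8a19

XOR is its own inverse, so applying the key byte-wise gives the result directly.
63 ^ 56 = 35
69 ^ 58 = 31
70 ^ bc = cc
68 ^ 0d = 65
65 ^ 0c = 69
72 ^ 45 = 37
20 ^ 0d = 2d
31 ^ bb = 8a
61 ^ 78 = 19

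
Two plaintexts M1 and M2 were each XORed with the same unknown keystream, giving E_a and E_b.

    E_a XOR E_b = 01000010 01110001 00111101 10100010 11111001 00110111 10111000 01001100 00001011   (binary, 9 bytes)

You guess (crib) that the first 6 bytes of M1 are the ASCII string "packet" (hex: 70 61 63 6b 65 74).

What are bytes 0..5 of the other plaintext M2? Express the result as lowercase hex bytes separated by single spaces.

32 10 5e c9 9c 43

Since E_a ⊕ E_b = M1 ⊕ M2, XORing with the guessed M1 bytes yields the corresponding M2 bytes: M2 = (E_a ⊕ E_b) ⊕ M1.
 66 ⊕ 112 =  50
113 ⊕  97 =  16
 61 ⊕  99 =  94
162 ⊕ 107 = 201
249 ⊕ 101 = 156
 55 ⊕ 116 =  67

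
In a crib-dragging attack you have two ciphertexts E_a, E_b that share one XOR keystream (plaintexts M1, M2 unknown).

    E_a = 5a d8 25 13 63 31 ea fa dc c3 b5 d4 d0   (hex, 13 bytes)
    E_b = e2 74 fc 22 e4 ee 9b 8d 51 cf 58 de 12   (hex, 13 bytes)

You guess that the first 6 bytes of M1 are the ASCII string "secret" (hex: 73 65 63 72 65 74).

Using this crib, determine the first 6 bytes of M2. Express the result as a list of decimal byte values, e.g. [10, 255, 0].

First, E_a ⊕ E_b = (M1 ⊕ K) ⊕ (M2 ⊕ K) = M1 ⊕ M2, so the key drops out. Then M2 = (M1 ⊕ M2) ⊕ M1 over the first 6 bytes.
byte 0: (5a ⊕ e2) ⊕ 73 = b8 ⊕ 73 = cb
byte 1: (d8 ⊕ 74) ⊕ 65 = ac ⊕ 65 = c9
byte 2: (25 ⊕ fc) ⊕ 63 = d9 ⊕ 63 = ba
byte 3: (13 ⊕ 22) ⊕ 72 = 31 ⊕ 72 = 43
byte 4: (63 ⊕ e4) ⊕ 65 = 87 ⊕ 65 = e2
byte 5: (31 ⊕ ee) ⊕ 74 = df ⊕ 74 = ab

[203, 201, 186, 67, 226, 171]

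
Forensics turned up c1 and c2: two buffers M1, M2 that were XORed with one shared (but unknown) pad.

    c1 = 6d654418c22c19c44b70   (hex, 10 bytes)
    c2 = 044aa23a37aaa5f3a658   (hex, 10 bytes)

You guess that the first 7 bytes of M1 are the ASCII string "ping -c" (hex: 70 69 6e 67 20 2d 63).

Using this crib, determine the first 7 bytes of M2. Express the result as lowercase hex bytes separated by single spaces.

First, c1 ⊕ c2 = (M1 ⊕ K) ⊕ (M2 ⊕ K) = M1 ⊕ M2, so the key drops out. Then M2 = (M1 ⊕ M2) ⊕ M1 over the first 7 bytes.
byte 0: (6d xor 04) xor 70 = 69 xor 70 = 19
byte 1: (65 xor 4a) xor 69 = 2f xor 69 = 46
byte 2: (44 xor a2) xor 6e = e6 xor 6e = 88
byte 3: (18 xor 3a) xor 67 = 22 xor 67 = 45
byte 4: (c2 xor 37) xor 20 = f5 xor 20 = d5
byte 5: (2c xor aa) xor 2d = 86 xor 2d = ab
byte 6: (19 xor a5) xor 63 = bc xor 63 = df

19 46 88 45 d5 ab df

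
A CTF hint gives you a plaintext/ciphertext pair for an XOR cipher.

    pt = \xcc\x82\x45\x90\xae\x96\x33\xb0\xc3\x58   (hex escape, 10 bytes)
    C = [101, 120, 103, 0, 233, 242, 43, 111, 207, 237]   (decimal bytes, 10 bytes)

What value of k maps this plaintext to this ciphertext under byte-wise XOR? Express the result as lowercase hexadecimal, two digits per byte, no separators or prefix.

a9fa2290476418df0cb5

Since C = pt ⊕ k, XORing both sides with pt gives k = pt ⊕ C.
byte 0: cc xor 65 = a9
byte 1: 82 xor 78 = fa
byte 2: 45 xor 67 = 22
byte 3: 90 xor 00 = 90
byte 4: ae xor e9 = 47
byte 5: 96 xor f2 = 64
byte 6: 33 xor 2b = 18
byte 7: b0 xor 6f = df
byte 8: c3 xor cf = 0c
byte 9: 58 xor ed = b5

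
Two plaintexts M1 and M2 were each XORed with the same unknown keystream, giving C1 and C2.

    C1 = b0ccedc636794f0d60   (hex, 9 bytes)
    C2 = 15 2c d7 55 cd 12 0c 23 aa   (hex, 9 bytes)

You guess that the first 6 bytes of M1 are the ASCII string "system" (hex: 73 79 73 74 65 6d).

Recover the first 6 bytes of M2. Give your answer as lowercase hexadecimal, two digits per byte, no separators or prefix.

d69949e79e06

First, C1 ⊕ C2 = (M1 ⊕ K) ⊕ (M2 ⊕ K) = M1 ⊕ M2, so the key drops out. Then M2 = (M1 ⊕ M2) ⊕ M1 over the first 6 bytes.
byte 0: (b0 ⊕ 15) ⊕ 73 = a5 ⊕ 73 = d6
byte 1: (cc ⊕ 2c) ⊕ 79 = e0 ⊕ 79 = 99
byte 2: (ed ⊕ d7) ⊕ 73 = 3a ⊕ 73 = 49
byte 3: (c6 ⊕ 55) ⊕ 74 = 93 ⊕ 74 = e7
byte 4: (36 ⊕ cd) ⊕ 65 = fb ⊕ 65 = 9e
byte 5: (79 ⊕ 12) ⊕ 6d = 6b ⊕ 6d = 06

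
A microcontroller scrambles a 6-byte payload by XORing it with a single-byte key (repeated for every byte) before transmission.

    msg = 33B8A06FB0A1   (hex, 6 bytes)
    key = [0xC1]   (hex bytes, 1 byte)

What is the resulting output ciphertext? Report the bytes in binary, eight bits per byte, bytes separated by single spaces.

The 1-byte key repeats, so the effective keystream is c1 c1 c1 c1 c1 c1.
byte 0: 33 XOR c1 = f2
byte 1: b8 XOR c1 = 79
byte 2: a0 XOR c1 = 61
byte 3: 6f XOR c1 = ae
byte 4: b0 XOR c1 = 71
byte 5: a1 XOR c1 = 60

11110010 01111001 01100001 10101110 01110001 01100000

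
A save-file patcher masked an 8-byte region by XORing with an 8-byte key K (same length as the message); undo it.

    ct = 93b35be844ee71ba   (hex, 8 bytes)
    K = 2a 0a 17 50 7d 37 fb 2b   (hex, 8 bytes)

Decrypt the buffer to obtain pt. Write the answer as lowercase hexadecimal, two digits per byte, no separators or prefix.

b9b94cb839d98a91

93 ⊕ 2a = b9
b3 ⊕ 0a = b9
5b ⊕ 17 = 4c
e8 ⊕ 50 = b8
44 ⊕ 7d = 39
ee ⊕ 37 = d9
71 ⊕ fb = 8a
ba ⊕ 2b = 91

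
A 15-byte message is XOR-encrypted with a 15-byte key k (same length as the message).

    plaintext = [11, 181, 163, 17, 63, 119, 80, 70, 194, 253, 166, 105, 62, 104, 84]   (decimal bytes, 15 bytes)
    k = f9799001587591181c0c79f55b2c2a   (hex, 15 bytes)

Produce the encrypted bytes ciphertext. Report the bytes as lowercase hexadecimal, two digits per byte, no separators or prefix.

0b ⊕ f9 = f2
b5 ⊕ 79 = cc
a3 ⊕ 90 = 33
11 ⊕ 01 = 10
3f ⊕ 58 = 67
77 ⊕ 75 = 02
50 ⊕ 91 = c1
46 ⊕ 18 = 5e
c2 ⊕ 1c = de
fd ⊕ 0c = f1
a6 ⊕ 79 = df
69 ⊕ f5 = 9c
3e ⊕ 5b = 65
68 ⊕ 2c = 44
54 ⊕ 2a = 7e

f2cc33106702c15edef1df9c65447e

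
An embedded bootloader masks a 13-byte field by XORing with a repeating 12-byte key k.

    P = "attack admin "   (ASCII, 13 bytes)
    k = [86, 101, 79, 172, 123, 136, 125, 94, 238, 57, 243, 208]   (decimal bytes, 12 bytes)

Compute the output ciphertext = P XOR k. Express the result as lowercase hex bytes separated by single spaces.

The 12-byte key repeats, so the effective keystream is 56 65 4f ac 7b 88 7d 5e ee 39 f3 d0 56.
byte 0: 01100001 ^ 01010110 = 00110111
byte 1: 01110100 ^ 01100101 = 00010001
byte 2: 01110100 ^ 01001111 = 00111011
byte 3: 01100001 ^ 10101100 = 11001101
byte 4: 01100011 ^ 01111011 = 00011000
byte 5: 01101011 ^ 10001000 = 11100011
byte 6: 00100000 ^ 01111101 = 01011101
byte 7: 01100001 ^ 01011110 = 00111111
byte 8: 01100100 ^ 11101110 = 10001010
byte 9: 01101101 ^ 00111001 = 01010100
byte 10: 01101001 ^ 11110011 = 10011010
byte 11: 01101110 ^ 11010000 = 10111110
byte 12: 00100000 ^ 01010110 = 01110110

37 11 3b cd 18 e3 5d 3f 8a 54 9a be 76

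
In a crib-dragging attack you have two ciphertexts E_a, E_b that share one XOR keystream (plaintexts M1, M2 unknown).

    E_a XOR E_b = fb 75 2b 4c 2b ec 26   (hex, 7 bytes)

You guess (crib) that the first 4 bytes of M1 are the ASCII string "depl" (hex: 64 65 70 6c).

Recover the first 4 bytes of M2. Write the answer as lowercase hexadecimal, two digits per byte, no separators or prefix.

Since E_a ⊕ E_b = M1 ⊕ M2, XORing with the guessed M1 bytes yields the corresponding M2 bytes: M2 = (E_a ⊕ E_b) ⊕ M1.
fb XOR 64 = 9f
75 XOR 65 = 10
2b XOR 70 = 5b
4c XOR 6c = 20

9f105b20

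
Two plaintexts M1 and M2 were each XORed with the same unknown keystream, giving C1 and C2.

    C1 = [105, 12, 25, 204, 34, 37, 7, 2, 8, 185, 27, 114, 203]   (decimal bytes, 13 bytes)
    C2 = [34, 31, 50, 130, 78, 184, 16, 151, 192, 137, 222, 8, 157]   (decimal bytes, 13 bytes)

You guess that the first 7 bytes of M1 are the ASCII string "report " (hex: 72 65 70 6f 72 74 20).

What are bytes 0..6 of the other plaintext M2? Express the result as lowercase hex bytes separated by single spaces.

39 76 5b 21 1e e9 37

First, C1 ⊕ C2 = (M1 ⊕ K) ⊕ (M2 ⊕ K) = M1 ⊕ M2, so the key drops out. Then M2 = (M1 ⊕ M2) ⊕ M1 over the first 7 bytes.
byte 0: (69 ^ 22) ^ 72 = 4b ^ 72 = 39
byte 1: (0c ^ 1f) ^ 65 = 13 ^ 65 = 76
byte 2: (19 ^ 32) ^ 70 = 2b ^ 70 = 5b
byte 3: (cc ^ 82) ^ 6f = 4e ^ 6f = 21
byte 4: (22 ^ 4e) ^ 72 = 6c ^ 72 = 1e
byte 5: (25 ^ b8) ^ 74 = 9d ^ 74 = e9
byte 6: (07 ^ 10) ^ 20 = 17 ^ 20 = 37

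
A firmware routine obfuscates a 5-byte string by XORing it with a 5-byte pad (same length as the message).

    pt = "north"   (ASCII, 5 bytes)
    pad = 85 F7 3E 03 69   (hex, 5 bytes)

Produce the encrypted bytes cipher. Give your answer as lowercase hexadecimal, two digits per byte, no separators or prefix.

eb984c7701

01101110 xor 10000101 = 11101011
01101111 xor 11110111 = 10011000
01110010 xor 00111110 = 01001100
01110100 xor 00000011 = 01110111
01101000 xor 01101001 = 00000001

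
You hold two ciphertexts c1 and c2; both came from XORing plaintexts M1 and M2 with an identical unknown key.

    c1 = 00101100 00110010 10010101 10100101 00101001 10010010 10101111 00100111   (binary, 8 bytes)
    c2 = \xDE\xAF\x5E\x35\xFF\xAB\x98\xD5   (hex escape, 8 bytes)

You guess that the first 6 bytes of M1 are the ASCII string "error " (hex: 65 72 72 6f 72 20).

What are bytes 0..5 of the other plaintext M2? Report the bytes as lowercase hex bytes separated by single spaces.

97 ef b9 ff a4 19

First, c1 ⊕ c2 = (M1 ⊕ K) ⊕ (M2 ⊕ K) = M1 ⊕ M2, so the key drops out. Then M2 = (M1 ⊕ M2) ⊕ M1 over the first 6 bytes.
byte 0: (2c xor de) xor 65 = f2 xor 65 = 97
byte 1: (32 xor af) xor 72 = 9d xor 72 = ef
byte 2: (95 xor 5e) xor 72 = cb xor 72 = b9
byte 3: (a5 xor 35) xor 6f = 90 xor 6f = ff
byte 4: (29 xor ff) xor 72 = d6 xor 72 = a4
byte 5: (92 xor ab) xor 20 = 39 xor 20 = 19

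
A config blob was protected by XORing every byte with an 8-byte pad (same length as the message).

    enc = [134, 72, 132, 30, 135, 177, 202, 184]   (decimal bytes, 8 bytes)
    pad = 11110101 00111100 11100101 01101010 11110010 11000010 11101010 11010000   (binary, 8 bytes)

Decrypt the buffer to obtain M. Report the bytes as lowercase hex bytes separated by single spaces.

XOR is its own inverse, so applying the key byte-wise gives the result directly.
86 XOR f5 = 73
48 XOR 3c = 74
84 XOR e5 = 61
1e XOR 6a = 74
87 XOR f2 = 75
b1 XOR c2 = 73
ca XOR ea = 20
b8 XOR d0 = 68

73 74 61 74 75 73 20 68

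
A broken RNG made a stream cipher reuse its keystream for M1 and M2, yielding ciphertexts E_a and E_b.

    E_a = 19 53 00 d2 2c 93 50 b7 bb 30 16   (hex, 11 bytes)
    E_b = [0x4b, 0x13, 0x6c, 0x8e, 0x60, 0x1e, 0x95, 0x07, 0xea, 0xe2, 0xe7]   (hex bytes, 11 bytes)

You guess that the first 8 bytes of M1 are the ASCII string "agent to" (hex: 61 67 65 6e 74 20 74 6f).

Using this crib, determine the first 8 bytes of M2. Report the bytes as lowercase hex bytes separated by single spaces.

33 27 09 32 38 ad b1 df

First, E_a ⊕ E_b = (M1 ⊕ K) ⊕ (M2 ⊕ K) = M1 ⊕ M2, so the key drops out. Then M2 = (M1 ⊕ M2) ⊕ M1 over the first 8 bytes.
byte 0: (19 XOR 4b) XOR 61 = 52 XOR 61 = 33
byte 1: (53 XOR 13) XOR 67 = 40 XOR 67 = 27
byte 2: (00 XOR 6c) XOR 65 = 6c XOR 65 = 09
byte 3: (d2 XOR 8e) XOR 6e = 5c XOR 6e = 32
byte 4: (2c XOR 60) XOR 74 = 4c XOR 74 = 38
byte 5: (93 XOR 1e) XOR 20 = 8d XOR 20 = ad
byte 6: (50 XOR 95) XOR 74 = c5 XOR 74 = b1
byte 7: (b7 XOR 07) XOR 6f = b0 XOR 6f = df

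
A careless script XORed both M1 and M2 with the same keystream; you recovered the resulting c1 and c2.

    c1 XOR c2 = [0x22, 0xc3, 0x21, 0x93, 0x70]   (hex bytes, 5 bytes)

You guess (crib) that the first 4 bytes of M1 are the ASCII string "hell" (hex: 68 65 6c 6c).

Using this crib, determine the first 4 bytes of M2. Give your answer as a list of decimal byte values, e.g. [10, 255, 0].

Since c1 ⊕ c2 = M1 ⊕ M2, XORing with the guessed M1 bytes yields the corresponding M2 bytes: M2 = (c1 ⊕ c2) ⊕ M1.
22 XOR 68 = 4a
c3 XOR 65 = a6
21 XOR 6c = 4d
93 XOR 6c = ff

[74, 166, 77, 255]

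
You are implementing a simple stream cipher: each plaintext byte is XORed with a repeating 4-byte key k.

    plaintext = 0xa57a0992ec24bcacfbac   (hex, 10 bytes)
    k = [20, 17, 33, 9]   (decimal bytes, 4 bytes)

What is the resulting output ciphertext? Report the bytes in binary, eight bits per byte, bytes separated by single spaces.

The 4-byte key repeats, so the effective keystream is 14 11 21 09 14 11 21 09 14 11.
byte 0: 165 ^  20 = 177
byte 1: 122 ^  17 = 107
byte 2:   9 ^  33 =  40
byte 3: 146 ^   9 = 155
byte 4: 236 ^  20 = 248
byte 5:  36 ^  17 =  53
byte 6: 188 ^  33 = 157
byte 7: 172 ^   9 = 165
byte 8: 251 ^  20 = 239
byte 9: 172 ^  17 = 189

10110001 01101011 00101000 10011011 11111000 00110101 10011101 10100101 11101111 10111101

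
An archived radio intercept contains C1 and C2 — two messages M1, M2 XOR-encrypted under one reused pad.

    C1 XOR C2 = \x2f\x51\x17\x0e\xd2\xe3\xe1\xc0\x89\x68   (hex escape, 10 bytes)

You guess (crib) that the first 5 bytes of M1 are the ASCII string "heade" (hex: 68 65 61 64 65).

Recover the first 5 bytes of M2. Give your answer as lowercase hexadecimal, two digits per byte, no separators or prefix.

Since C1 ⊕ C2 = M1 ⊕ M2, XORing with the guessed M1 bytes yields the corresponding M2 bytes: M2 = (C1 ⊕ C2) ⊕ M1.
byte 0: 2f xor 68 = 47
byte 1: 51 xor 65 = 34
byte 2: 17 xor 61 = 76
byte 3: 0e xor 64 = 6a
byte 4: d2 xor 65 = b7

4734766ab7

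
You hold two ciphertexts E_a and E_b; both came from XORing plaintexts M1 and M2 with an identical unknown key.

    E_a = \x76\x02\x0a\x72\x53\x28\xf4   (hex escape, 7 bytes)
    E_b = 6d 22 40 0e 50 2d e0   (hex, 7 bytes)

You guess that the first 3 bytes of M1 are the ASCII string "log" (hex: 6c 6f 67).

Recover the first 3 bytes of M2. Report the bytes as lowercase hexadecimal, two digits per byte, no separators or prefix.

774f2d

First, E_a ⊕ E_b = (M1 ⊕ K) ⊕ (M2 ⊕ K) = M1 ⊕ M2, so the key drops out. Then M2 = (M1 ⊕ M2) ⊕ M1 over the first 3 bytes.
byte 0: (76 ⊕ 6d) ⊕ 6c = 1b ⊕ 6c = 77
byte 1: (02 ⊕ 22) ⊕ 6f = 20 ⊕ 6f = 4f
byte 2: (0a ⊕ 40) ⊕ 67 = 4a ⊕ 67 = 2d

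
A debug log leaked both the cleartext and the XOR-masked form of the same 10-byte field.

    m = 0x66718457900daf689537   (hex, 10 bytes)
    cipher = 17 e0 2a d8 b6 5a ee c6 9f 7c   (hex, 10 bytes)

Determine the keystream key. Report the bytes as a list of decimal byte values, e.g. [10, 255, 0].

[113, 145, 174, 143, 38, 87, 65, 174, 10, 75]

Since cipher = m ⊕ key, XORing both sides with m gives key = m ⊕ cipher.
01100110 xor 00010111 = 01110001
01110001 xor 11100000 = 10010001
10000100 xor 00101010 = 10101110
01010111 xor 11011000 = 10001111
10010000 xor 10110110 = 00100110
00001101 xor 01011010 = 01010111
10101111 xor 11101110 = 01000001
01101000 xor 11000110 = 10101110
10010101 xor 10011111 = 00001010
00110111 xor 01111100 = 01001011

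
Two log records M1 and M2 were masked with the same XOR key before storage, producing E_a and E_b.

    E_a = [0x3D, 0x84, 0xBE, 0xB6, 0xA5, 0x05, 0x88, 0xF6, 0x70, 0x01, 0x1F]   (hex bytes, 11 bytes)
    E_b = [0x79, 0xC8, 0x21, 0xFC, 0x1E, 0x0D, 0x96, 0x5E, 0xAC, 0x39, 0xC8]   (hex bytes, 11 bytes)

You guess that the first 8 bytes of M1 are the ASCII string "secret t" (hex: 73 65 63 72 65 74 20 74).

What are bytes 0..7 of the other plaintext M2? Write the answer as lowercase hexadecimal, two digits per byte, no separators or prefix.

First, E_a ⊕ E_b = (M1 ⊕ K) ⊕ (M2 ⊕ K) = M1 ⊕ M2, so the key drops out. Then M2 = (M1 ⊕ M2) ⊕ M1 over the first 8 bytes.
byte 0: (3d ⊕ 79) ⊕ 73 = 44 ⊕ 73 = 37
byte 1: (84 ⊕ c8) ⊕ 65 = 4c ⊕ 65 = 29
byte 2: (be ⊕ 21) ⊕ 63 = 9f ⊕ 63 = fc
byte 3: (b6 ⊕ fc) ⊕ 72 = 4a ⊕ 72 = 38
byte 4: (a5 ⊕ 1e) ⊕ 65 = bb ⊕ 65 = de
byte 5: (05 ⊕ 0d) ⊕ 74 = 08 ⊕ 74 = 7c
byte 6: (88 ⊕ 96) ⊕ 20 = 1e ⊕ 20 = 3e
byte 7: (f6 ⊕ 5e) ⊕ 74 = a8 ⊕ 74 = dc

3729fc38de7c3edc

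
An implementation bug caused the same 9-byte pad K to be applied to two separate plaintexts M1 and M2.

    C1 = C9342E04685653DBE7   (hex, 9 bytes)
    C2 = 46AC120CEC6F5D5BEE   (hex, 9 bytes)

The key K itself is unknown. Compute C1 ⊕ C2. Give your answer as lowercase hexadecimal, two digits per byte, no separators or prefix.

C1 ⊕ C2 = (M1 ⊕ K) ⊕ (M2 ⊕ K) = M1 ⊕ M2 — the shared key cancels under XOR.
byte 0: 201 ⊕  70 = 143
byte 1:  52 ⊕ 172 = 152
byte 2:  46 ⊕  18 =  60
byte 3:   4 ⊕  12 =   8
byte 4: 104 ⊕ 236 = 132
byte 5:  86 ⊕ 111 =  57
byte 6:  83 ⊕  93 =  14
byte 7: 219 ⊕  91 = 128
byte 8: 231 ⊕ 238 =   9

8f983c0884390e8009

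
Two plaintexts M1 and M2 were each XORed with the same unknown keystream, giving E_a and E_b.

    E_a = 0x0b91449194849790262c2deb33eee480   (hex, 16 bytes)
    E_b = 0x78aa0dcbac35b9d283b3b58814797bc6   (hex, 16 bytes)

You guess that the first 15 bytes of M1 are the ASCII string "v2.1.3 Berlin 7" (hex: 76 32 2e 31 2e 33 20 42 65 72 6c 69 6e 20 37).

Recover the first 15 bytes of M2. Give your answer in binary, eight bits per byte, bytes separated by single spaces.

First, E_a ⊕ E_b = (M1 ⊕ K) ⊕ (M2 ⊕ K) = M1 ⊕ M2, so the key drops out. Then M2 = (M1 ⊕ M2) ⊕ M1 over the first 15 bytes.
byte 0: (0b ^ 78) ^ 76 = 73 ^ 76 = 05
byte 1: (91 ^ aa) ^ 32 = 3b ^ 32 = 09
byte 2: (44 ^ 0d) ^ 2e = 49 ^ 2e = 67
byte 3: (91 ^ cb) ^ 31 = 5a ^ 31 = 6b
byte 4: (94 ^ ac) ^ 2e = 38 ^ 2e = 16
byte 5: (84 ^ 35) ^ 33 = b1 ^ 33 = 82
byte 6: (97 ^ b9) ^ 20 = 2e ^ 20 = 0e
byte 7: (90 ^ d2) ^ 42 = 42 ^ 42 = 00
byte 8: (26 ^ 83) ^ 65 = a5 ^ 65 = c0
byte 9: (2c ^ b3) ^ 72 = 9f ^ 72 = ed
byte 10: (2d ^ b5) ^ 6c = 98 ^ 6c = f4
byte 11: (eb ^ 88) ^ 69 = 63 ^ 69 = 0a
byte 12: (33 ^ 14) ^ 6e = 27 ^ 6e = 49
byte 13: (ee ^ 79) ^ 20 = 97 ^ 20 = b7
byte 14: (e4 ^ 7b) ^ 37 = 9f ^ 37 = a8

00000101 00001001 01100111 01101011 00010110 10000010 00001110 00000000 11000000 11101101 11110100 00001010 01001001 10110111 10101000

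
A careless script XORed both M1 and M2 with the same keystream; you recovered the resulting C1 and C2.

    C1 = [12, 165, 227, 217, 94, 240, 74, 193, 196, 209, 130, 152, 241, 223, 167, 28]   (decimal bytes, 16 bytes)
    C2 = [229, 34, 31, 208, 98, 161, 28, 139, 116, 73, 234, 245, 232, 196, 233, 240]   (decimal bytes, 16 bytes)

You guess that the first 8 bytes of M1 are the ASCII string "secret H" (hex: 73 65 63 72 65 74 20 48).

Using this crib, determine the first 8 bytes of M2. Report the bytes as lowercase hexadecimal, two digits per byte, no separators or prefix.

First, C1 ⊕ C2 = (M1 ⊕ K) ⊕ (M2 ⊕ K) = M1 ⊕ M2, so the key drops out. Then M2 = (M1 ⊕ M2) ⊕ M1 over the first 8 bytes.
byte 0: (0c xor e5) xor 73 = e9 xor 73 = 9a
byte 1: (a5 xor 22) xor 65 = 87 xor 65 = e2
byte 2: (e3 xor 1f) xor 63 = fc xor 63 = 9f
byte 3: (d9 xor d0) xor 72 = 09 xor 72 = 7b
byte 4: (5e xor 62) xor 65 = 3c xor 65 = 59
byte 5: (f0 xor a1) xor 74 = 51 xor 74 = 25
byte 6: (4a xor 1c) xor 20 = 56 xor 20 = 76
byte 7: (c1 xor 8b) xor 48 = 4a xor 48 = 02

9ae29f7b59257602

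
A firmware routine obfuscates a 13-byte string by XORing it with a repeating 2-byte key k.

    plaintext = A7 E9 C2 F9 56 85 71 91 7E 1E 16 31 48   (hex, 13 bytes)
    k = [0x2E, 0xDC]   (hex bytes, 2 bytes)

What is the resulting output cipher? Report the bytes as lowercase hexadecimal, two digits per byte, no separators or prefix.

The 2-byte key repeats, so the effective keystream is 2e dc 2e dc 2e dc 2e dc 2e dc 2e dc 2e.
byte 0: a7 xor 2e = 89
byte 1: e9 xor dc = 35
byte 2: c2 xor 2e = ec
byte 3: f9 xor dc = 25
byte 4: 56 xor 2e = 78
byte 5: 85 xor dc = 59
byte 6: 71 xor 2e = 5f
byte 7: 91 xor dc = 4d
byte 8: 7e xor 2e = 50
byte 9: 1e xor dc = c2
byte 10: 16 xor 2e = 38
byte 11: 31 xor dc = ed
byte 12: 48 xor 2e = 66

8935ec2578595f4d50c238ed66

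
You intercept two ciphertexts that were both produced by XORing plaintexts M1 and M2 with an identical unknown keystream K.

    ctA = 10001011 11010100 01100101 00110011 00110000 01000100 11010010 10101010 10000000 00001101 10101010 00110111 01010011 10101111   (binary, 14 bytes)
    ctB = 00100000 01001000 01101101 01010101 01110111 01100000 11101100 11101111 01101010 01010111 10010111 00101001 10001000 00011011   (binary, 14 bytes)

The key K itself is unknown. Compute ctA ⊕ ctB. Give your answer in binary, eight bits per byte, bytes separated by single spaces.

ctA ⊕ ctB = (M1 ⊕ K) ⊕ (M2 ⊕ K) = M1 ⊕ M2 — the shared key cancels under XOR.
byte 0: 8b ^ 20 = ab
byte 1: d4 ^ 48 = 9c
byte 2: 65 ^ 6d = 08
byte 3: 33 ^ 55 = 66
byte 4: 30 ^ 77 = 47
byte 5: 44 ^ 60 = 24
byte 6: d2 ^ ec = 3e
byte 7: aa ^ ef = 45
byte 8: 80 ^ 6a = ea
byte 9: 0d ^ 57 = 5a
byte 10: aa ^ 97 = 3d
byte 11: 37 ^ 29 = 1e
byte 12: 53 ^ 88 = db
byte 13: af ^ 1b = b4

10101011 10011100 00001000 01100110 01000111 00100100 00111110 01000101 11101010 01011010 00111101 00011110 11011011 10110100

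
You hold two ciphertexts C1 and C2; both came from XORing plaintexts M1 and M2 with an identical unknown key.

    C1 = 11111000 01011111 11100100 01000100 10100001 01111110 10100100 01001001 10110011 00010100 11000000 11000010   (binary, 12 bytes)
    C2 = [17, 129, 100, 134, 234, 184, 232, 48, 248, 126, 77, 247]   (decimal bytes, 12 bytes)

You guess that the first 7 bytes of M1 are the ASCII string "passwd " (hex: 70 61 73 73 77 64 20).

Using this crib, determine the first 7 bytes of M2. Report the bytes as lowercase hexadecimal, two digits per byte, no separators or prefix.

99bff3b13ca26c

First, C1 ⊕ C2 = (M1 ⊕ K) ⊕ (M2 ⊕ K) = M1 ⊕ M2, so the key drops out. Then M2 = (M1 ⊕ M2) ⊕ M1 over the first 7 bytes.
byte 0: (f8 xor 11) xor 70 = e9 xor 70 = 99
byte 1: (5f xor 81) xor 61 = de xor 61 = bf
byte 2: (e4 xor 64) xor 73 = 80 xor 73 = f3
byte 3: (44 xor 86) xor 73 = c2 xor 73 = b1
byte 4: (a1 xor ea) xor 77 = 4b xor 77 = 3c
byte 5: (7e xor b8) xor 64 = c6 xor 64 = a2
byte 6: (a4 xor e8) xor 20 = 4c xor 20 = 6c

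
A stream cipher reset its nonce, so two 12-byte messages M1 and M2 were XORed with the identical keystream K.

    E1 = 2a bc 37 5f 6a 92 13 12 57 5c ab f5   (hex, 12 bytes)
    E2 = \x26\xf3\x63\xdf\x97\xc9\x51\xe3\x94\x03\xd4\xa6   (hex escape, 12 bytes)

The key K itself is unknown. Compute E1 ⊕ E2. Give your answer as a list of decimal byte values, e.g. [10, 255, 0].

[12, 79, 84, 128, 253, 91, 66, 241, 195, 95, 127, 83]

E1 ⊕ E2 = (M1 ⊕ K) ⊕ (M2 ⊕ K) = M1 ⊕ M2 — the shared key cancels under XOR.
2a ^ 26 = 0c
bc ^ f3 = 4f
37 ^ 63 = 54
5f ^ df = 80
6a ^ 97 = fd
92 ^ c9 = 5b
13 ^ 51 = 42
12 ^ e3 = f1
57 ^ 94 = c3
5c ^ 03 = 5f
ab ^ d4 = 7f
f5 ^ a6 = 53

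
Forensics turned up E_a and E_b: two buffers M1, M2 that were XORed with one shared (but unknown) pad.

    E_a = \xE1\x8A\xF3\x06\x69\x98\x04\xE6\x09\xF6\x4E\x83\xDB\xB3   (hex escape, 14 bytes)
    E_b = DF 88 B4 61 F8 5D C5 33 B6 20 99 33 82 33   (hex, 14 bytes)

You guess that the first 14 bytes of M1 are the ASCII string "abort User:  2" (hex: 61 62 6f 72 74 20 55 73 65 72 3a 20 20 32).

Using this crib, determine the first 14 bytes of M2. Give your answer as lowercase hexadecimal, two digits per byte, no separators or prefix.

5f602815e5e594a6daa4ed9079b2

First, E_a ⊕ E_b = (M1 ⊕ K) ⊕ (M2 ⊕ K) = M1 ⊕ M2, so the key drops out. Then M2 = (M1 ⊕ M2) ⊕ M1 over the first 14 bytes.
byte 0: (e1 ⊕ df) ⊕ 61 = 3e ⊕ 61 = 5f
byte 1: (8a ⊕ 88) ⊕ 62 = 02 ⊕ 62 = 60
byte 2: (f3 ⊕ b4) ⊕ 6f = 47 ⊕ 6f = 28
byte 3: (06 ⊕ 61) ⊕ 72 = 67 ⊕ 72 = 15
byte 4: (69 ⊕ f8) ⊕ 74 = 91 ⊕ 74 = e5
byte 5: (98 ⊕ 5d) ⊕ 20 = c5 ⊕ 20 = e5
byte 6: (04 ⊕ c5) ⊕ 55 = c1 ⊕ 55 = 94
byte 7: (e6 ⊕ 33) ⊕ 73 = d5 ⊕ 73 = a6
byte 8: (09 ⊕ b6) ⊕ 65 = bf ⊕ 65 = da
byte 9: (f6 ⊕ 20) ⊕ 72 = d6 ⊕ 72 = a4
byte 10: (4e ⊕ 99) ⊕ 3a = d7 ⊕ 3a = ed
byte 11: (83 ⊕ 33) ⊕ 20 = b0 ⊕ 20 = 90
byte 12: (db ⊕ 82) ⊕ 20 = 59 ⊕ 20 = 79
byte 13: (b3 ⊕ 33) ⊕ 32 = 80 ⊕ 32 = b2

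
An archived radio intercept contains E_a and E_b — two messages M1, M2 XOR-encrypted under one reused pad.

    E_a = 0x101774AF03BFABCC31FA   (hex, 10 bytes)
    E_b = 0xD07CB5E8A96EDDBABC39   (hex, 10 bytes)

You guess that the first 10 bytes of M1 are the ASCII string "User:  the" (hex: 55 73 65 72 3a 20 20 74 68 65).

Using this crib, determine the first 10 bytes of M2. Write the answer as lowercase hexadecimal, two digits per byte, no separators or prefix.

First, E_a ⊕ E_b = (M1 ⊕ K) ⊕ (M2 ⊕ K) = M1 ⊕ M2, so the key drops out. Then M2 = (M1 ⊕ M2) ⊕ M1 over the first 10 bytes.
byte 0: (10 XOR d0) XOR 55 = c0 XOR 55 = 95
byte 1: (17 XOR 7c) XOR 73 = 6b XOR 73 = 18
byte 2: (74 XOR b5) XOR 65 = c1 XOR 65 = a4
byte 3: (af XOR e8) XOR 72 = 47 XOR 72 = 35
byte 4: (03 XOR a9) XOR 3a = aa XOR 3a = 90
byte 5: (bf XOR 6e) XOR 20 = d1 XOR 20 = f1
byte 6: (ab XOR dd) XOR 20 = 76 XOR 20 = 56
byte 7: (cc XOR ba) XOR 74 = 76 XOR 74 = 02
byte 8: (31 XOR bc) XOR 68 = 8d XOR 68 = e5
byte 9: (fa XOR 39) XOR 65 = c3 XOR 65 = a6

9518a43590f15602e5a6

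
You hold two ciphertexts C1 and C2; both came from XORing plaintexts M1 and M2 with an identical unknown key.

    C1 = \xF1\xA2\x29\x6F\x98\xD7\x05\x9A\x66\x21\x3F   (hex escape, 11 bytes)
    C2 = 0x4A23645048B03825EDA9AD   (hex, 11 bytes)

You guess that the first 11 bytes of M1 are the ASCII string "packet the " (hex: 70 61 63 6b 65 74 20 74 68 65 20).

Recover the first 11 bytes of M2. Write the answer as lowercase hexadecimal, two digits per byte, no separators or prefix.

First, C1 ⊕ C2 = (M1 ⊕ K) ⊕ (M2 ⊕ K) = M1 ⊕ M2, so the key drops out. Then M2 = (M1 ⊕ M2) ⊕ M1 over the first 11 bytes.
byte 0: (f1 xor 4a) xor 70 = bb xor 70 = cb
byte 1: (a2 xor 23) xor 61 = 81 xor 61 = e0
byte 2: (29 xor 64) xor 63 = 4d xor 63 = 2e
byte 3: (6f xor 50) xor 6b = 3f xor 6b = 54
byte 4: (98 xor 48) xor 65 = d0 xor 65 = b5
byte 5: (d7 xor b0) xor 74 = 67 xor 74 = 13
byte 6: (05 xor 38) xor 20 = 3d xor 20 = 1d
byte 7: (9a xor 25) xor 74 = bf xor 74 = cb
byte 8: (66 xor ed) xor 68 = 8b xor 68 = e3
byte 9: (21 xor a9) xor 65 = 88 xor 65 = ed
byte 10: (3f xor ad) xor 20 = 92 xor 20 = b2

cbe02e54b5131dcbe3edb2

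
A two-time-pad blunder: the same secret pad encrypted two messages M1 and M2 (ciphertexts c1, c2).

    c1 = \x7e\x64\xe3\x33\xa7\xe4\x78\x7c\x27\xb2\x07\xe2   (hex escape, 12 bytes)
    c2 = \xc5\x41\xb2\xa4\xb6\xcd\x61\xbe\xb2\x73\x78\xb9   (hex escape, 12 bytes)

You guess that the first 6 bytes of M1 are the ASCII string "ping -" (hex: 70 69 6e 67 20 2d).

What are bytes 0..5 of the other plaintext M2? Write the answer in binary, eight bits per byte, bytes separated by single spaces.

11001011 01001100 00111111 11110000 00110001 00000100

First, c1 ⊕ c2 = (M1 ⊕ K) ⊕ (M2 ⊕ K) = M1 ⊕ M2, so the key drops out. Then M2 = (M1 ⊕ M2) ⊕ M1 over the first 6 bytes.
byte 0: (7e ⊕ c5) ⊕ 70 = bb ⊕ 70 = cb
byte 1: (64 ⊕ 41) ⊕ 69 = 25 ⊕ 69 = 4c
byte 2: (e3 ⊕ b2) ⊕ 6e = 51 ⊕ 6e = 3f
byte 3: (33 ⊕ a4) ⊕ 67 = 97 ⊕ 67 = f0
byte 4: (a7 ⊕ b6) ⊕ 20 = 11 ⊕ 20 = 31
byte 5: (e4 ⊕ cd) ⊕ 2d = 29 ⊕ 2d = 04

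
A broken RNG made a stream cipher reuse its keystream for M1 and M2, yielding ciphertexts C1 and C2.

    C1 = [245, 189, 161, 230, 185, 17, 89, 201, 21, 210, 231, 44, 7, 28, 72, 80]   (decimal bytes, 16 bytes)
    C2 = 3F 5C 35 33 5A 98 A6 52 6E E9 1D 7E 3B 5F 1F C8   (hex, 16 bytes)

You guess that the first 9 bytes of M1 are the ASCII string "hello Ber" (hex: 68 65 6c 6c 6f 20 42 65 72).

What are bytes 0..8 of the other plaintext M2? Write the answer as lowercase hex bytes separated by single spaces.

a2 84 f8 b9 8c a9 bd fe 09

First, C1 ⊕ C2 = (M1 ⊕ K) ⊕ (M2 ⊕ K) = M1 ⊕ M2, so the key drops out. Then M2 = (M1 ⊕ M2) ⊕ M1 over the first 9 bytes.
byte 0: (f5 ^ 3f) ^ 68 = ca ^ 68 = a2
byte 1: (bd ^ 5c) ^ 65 = e1 ^ 65 = 84
byte 2: (a1 ^ 35) ^ 6c = 94 ^ 6c = f8
byte 3: (e6 ^ 33) ^ 6c = d5 ^ 6c = b9
byte 4: (b9 ^ 5a) ^ 6f = e3 ^ 6f = 8c
byte 5: (11 ^ 98) ^ 20 = 89 ^ 20 = a9
byte 6: (59 ^ a6) ^ 42 = ff ^ 42 = bd
byte 7: (c9 ^ 52) ^ 65 = 9b ^ 65 = fe
byte 8: (15 ^ 6e) ^ 72 = 7b ^ 72 = 09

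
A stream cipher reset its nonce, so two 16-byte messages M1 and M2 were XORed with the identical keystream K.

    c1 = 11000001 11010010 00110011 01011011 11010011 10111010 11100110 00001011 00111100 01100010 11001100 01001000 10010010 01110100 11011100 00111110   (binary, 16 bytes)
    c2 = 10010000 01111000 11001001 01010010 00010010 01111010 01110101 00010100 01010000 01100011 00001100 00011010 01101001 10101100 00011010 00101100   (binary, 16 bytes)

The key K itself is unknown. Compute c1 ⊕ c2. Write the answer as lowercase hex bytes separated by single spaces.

c1 ⊕ c2 = (M1 ⊕ K) ⊕ (M2 ⊕ K) = M1 ⊕ M2 — the shared key cancels under XOR.
byte 0: c1 XOR 90 = 51
byte 1: d2 XOR 78 = aa
byte 2: 33 XOR c9 = fa
byte 3: 5b XOR 52 = 09
byte 4: d3 XOR 12 = c1
byte 5: ba XOR 7a = c0
byte 6: e6 XOR 75 = 93
byte 7: 0b XOR 14 = 1f
byte 8: 3c XOR 50 = 6c
byte 9: 62 XOR 63 = 01
byte 10: cc XOR 0c = c0
byte 11: 48 XOR 1a = 52
byte 12: 92 XOR 69 = fb
byte 13: 74 XOR ac = d8
byte 14: dc XOR 1a = c6
byte 15: 3e XOR 2c = 12

51 aa fa 09 c1 c0 93 1f 6c 01 c0 52 fb d8 c6 12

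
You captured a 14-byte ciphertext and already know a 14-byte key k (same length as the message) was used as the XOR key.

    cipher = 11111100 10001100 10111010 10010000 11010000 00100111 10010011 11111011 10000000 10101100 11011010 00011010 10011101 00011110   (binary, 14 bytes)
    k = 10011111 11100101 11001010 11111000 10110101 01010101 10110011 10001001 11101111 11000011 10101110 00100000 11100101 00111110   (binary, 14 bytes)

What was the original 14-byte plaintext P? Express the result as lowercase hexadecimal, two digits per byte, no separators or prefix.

63697068657220726f6f743a7820

fc ^ 9f = 63
8c ^ e5 = 69
ba ^ ca = 70
90 ^ f8 = 68
d0 ^ b5 = 65
27 ^ 55 = 72
93 ^ b3 = 20
fb ^ 89 = 72
80 ^ ef = 6f
ac ^ c3 = 6f
da ^ ae = 74
1a ^ 20 = 3a
9d ^ e5 = 78
1e ^ 3e = 20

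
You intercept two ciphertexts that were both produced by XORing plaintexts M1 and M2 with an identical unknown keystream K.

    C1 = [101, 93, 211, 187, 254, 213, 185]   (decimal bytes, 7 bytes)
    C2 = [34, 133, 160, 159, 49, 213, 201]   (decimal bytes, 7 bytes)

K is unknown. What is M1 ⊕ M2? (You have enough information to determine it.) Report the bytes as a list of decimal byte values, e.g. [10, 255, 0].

[71, 216, 115, 36, 207, 0, 112]

C1 ⊕ C2 = (M1 ⊕ K) ⊕ (M2 ⊕ K) = M1 ⊕ M2 — the shared key cancels under XOR.
65 XOR 22 = 47
5d XOR 85 = d8
d3 XOR a0 = 73
bb XOR 9f = 24
fe XOR 31 = cf
d5 XOR d5 = 00
b9 XOR c9 = 70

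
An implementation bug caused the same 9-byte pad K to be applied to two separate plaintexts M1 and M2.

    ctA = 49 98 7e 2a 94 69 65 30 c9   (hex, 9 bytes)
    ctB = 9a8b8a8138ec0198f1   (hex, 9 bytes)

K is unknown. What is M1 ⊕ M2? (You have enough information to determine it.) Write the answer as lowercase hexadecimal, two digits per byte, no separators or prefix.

d313f4abac8564a838

ctA ⊕ ctB = (M1 ⊕ K) ⊕ (M2 ⊕ K) = M1 ⊕ M2 — the shared key cancels under XOR.
byte 0:  73 XOR 154 = 211
byte 1: 152 XOR 139 =  19
byte 2: 126 XOR 138 = 244
byte 3:  42 XOR 129 = 171
byte 4: 148 XOR  56 = 172
byte 5: 105 XOR 236 = 133
byte 6: 101 XOR   1 = 100
byte 7:  48 XOR 152 = 168
byte 8: 201 XOR 241 =  56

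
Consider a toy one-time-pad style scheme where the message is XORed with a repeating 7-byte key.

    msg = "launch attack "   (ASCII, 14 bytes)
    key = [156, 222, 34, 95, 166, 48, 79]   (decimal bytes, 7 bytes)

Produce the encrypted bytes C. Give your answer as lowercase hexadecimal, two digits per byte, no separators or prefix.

f0bf5731c5586ffdaa563ec55b6f

The 7-byte key repeats, so the effective keystream is 9c de 22 5f a6 30 4f 9c de 22 5f a6 30 4f.
byte 0: 6c ⊕ 9c = f0
byte 1: 61 ⊕ de = bf
byte 2: 75 ⊕ 22 = 57
byte 3: 6e ⊕ 5f = 31
byte 4: 63 ⊕ a6 = c5
byte 5: 68 ⊕ 30 = 58
byte 6: 20 ⊕ 4f = 6f
byte 7: 61 ⊕ 9c = fd
byte 8: 74 ⊕ de = aa
byte 9: 74 ⊕ 22 = 56
byte 10: 61 ⊕ 5f = 3e
byte 11: 63 ⊕ a6 = c5
byte 12: 6b ⊕ 30 = 5b
byte 13: 20 ⊕ 4f = 6f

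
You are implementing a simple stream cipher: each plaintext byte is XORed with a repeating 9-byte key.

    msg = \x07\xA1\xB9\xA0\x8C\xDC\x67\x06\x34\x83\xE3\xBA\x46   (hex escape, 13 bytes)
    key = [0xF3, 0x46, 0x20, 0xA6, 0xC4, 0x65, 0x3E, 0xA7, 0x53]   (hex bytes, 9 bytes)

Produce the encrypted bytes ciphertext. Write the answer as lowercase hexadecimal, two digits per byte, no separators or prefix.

The 9-byte key repeats, so the effective keystream is f3 46 20 a6 c4 65 3e a7 53 f3 46 20 a6.
byte 0: 07 XOR f3 = f4
byte 1: a1 XOR 46 = e7
byte 2: b9 XOR 20 = 99
byte 3: a0 XOR a6 = 06
byte 4: 8c XOR c4 = 48
byte 5: dc XOR 65 = b9
byte 6: 67 XOR 3e = 59
byte 7: 06 XOR a7 = a1
byte 8: 34 XOR 53 = 67
byte 9: 83 XOR f3 = 70
byte 10: e3 XOR 46 = a5
byte 11: ba XOR 20 = 9a
byte 12: 46 XOR a6 = e0

f4e7990648b959a16770a59ae0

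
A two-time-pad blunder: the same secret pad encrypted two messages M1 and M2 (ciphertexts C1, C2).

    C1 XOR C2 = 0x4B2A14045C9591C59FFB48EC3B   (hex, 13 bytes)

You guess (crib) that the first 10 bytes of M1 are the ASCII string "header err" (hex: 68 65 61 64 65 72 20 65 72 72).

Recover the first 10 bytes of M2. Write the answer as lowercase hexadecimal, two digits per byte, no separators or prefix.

234f756039e7b1a0ed89

Since C1 ⊕ C2 = M1 ⊕ M2, XORing with the guessed M1 bytes yields the corresponding M2 bytes: M2 = (C1 ⊕ C2) ⊕ M1.
 75 XOR 104 =  35
 42 XOR 101 =  79
 20 XOR  97 = 117
  4 XOR 100 =  96
 92 XOR 101 =  57
149 XOR 114 = 231
145 XOR  32 = 177
197 XOR 101 = 160
159 XOR 114 = 237
251 XOR 114 = 137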